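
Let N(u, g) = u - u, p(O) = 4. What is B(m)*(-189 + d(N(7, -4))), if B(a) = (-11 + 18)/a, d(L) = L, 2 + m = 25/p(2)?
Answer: -5292/17 ≈ -311.29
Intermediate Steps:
N(u, g) = 0
m = 17/4 (m = -2 + 25/4 = 17/4 ≈ 4.2500)
B(a) = 7/a
B(m)*(-189 + d(N(7, -4))) = (7/(17/4))*(-189 + 0) = (7*(4/17))*(-189) = (28/17)*(-189) = -5292/17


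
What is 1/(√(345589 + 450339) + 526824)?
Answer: 65853/34692841381 - √198982/138771365524 ≈ 1.8950e-6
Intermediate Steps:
1/(√(345589 + 450339) + 526824) = 1/(√795928 + 526824) = 1/(2*√198982 + 526824) = 1/(526824 + 2*√198982)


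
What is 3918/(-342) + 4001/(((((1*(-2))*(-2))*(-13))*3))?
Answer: -109975/2964 ≈ -37.104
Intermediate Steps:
3918/(-342) + 4001/(((((1*(-2))*(-2))*(-13))*3)) = 3918*(-1/342) + 4001/(((-2*(-2)*(-13))*3)) = -653/57 + 4001/(((4*(-13))*3)) = -653/57 + 4001/((-52*3)) = -653/57 + 4001/(-156) = -653/57 + 4001*(-1/156) = -653/57 - 4001/156 = -109975/2964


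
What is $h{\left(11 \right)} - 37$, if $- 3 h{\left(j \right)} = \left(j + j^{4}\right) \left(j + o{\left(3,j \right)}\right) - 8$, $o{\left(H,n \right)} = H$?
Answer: $- \frac{205231}{3} \approx -68410.0$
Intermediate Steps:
$h{\left(j \right)} = \frac{8}{3} - \frac{\left(3 + j\right) \left(j + j^{4}\right)}{3}$ ($h{\left(j \right)} = - \frac{\left(j + j^{4}\right) \left(j + 3\right) - 8}{3} = - \frac{\left(j + j^{4}\right) \left(3 + j\right) - 8}{3} = - \frac{\left(3 + j\right) \left(j + j^{4}\right) - 8}{3} = - \frac{-8 + \left(3 + j\right) \left(j + j^{4}\right)}{3} = \frac{8}{3} - \frac{\left(3 + j\right) \left(j + j^{4}\right)}{3}$)
$h{\left(11 \right)} - 37 = \left(\frac{8}{3} - 11 - 11^{4} - \frac{11^{2}}{3} - \frac{11^{5}}{3}\right) - 37 = \left(\frac{8}{3} - 11 - 14641 - \frac{121}{3} - \frac{161051}{3}\right) - 37 = - \frac{205120}{3} - 37 = - \frac{205231}{3}$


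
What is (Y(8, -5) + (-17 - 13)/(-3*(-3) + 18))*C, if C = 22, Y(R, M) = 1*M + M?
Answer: -2200/9 ≈ -244.44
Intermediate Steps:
Y(R, M) = 2*M (Y(R, M) = M + M = 2*M)
(Y(8, -5) + (-17 - 13)/(-3*(-3) + 18))*C = (2*(-5) + (-17 - 13)/(-3*(-3) + 18))*22 = (-10 - 30/(9 + 18))*22 = (-10 - 30/27)*22 = (-10 - 30*1/27)*22 = (-10 - 10/9)*22 = -100/9*22 = -2200/9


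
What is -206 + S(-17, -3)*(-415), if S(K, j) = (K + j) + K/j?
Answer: 17227/3 ≈ 5742.3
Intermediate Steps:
S(K, j) = K + j + K/j
-206 + S(-17, -3)*(-415) = -206 + (-17 - 3 - 17/(-3))*(-415) = -206 + (-17 - 3 - 17*(-1/3))*(-415) = -206 + (-17 - 3 + 17/3)*(-415) = -206 - 43/3*(-415) = -206 + 17845/3 = 17227/3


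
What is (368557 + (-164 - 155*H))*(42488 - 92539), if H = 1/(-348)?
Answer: -6416584196869/348 ≈ -1.8438e+10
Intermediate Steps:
H = -1/348 ≈ -0.0028736
(368557 + (-164 - 155*H))*(42488 - 92539) = (368557 + (-164 - 155*(-1/348)))*(42488 - 92539) = (368557 + (-164 + 155/348))*(-50051) = (368557 - 56917/348)*(-50051) = (128200919/348)*(-50051) = -6416584196869/348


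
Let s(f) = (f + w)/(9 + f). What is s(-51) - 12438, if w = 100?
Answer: -74635/6 ≈ -12439.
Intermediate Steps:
s(f) = (100 + f)/(9 + f) (s(f) = (f + 100)/(9 + f) = (100 + f)/(9 + f))
s(-51) - 12438 = (100 - 51)/(9 - 51) - 12438 = 49/(-42) - 12438 = -1/42*49 - 12438 = -7/6 - 12438 = -74635/6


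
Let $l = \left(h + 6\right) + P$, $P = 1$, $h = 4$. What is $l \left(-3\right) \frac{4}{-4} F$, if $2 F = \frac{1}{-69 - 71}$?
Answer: $- \frac{33}{280} \approx -0.11786$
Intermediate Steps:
$l = 11$ ($l = \left(4 + 6\right) + 1 = 10 + 1 = 11$)
$F = - \frac{1}{280}$ ($F = \frac{1}{2 \left(-69 - 71\right)} = \frac{1}{2 \left(-140\right)} = \frac{1}{2} \left(- \frac{1}{140}\right) = - \frac{1}{280} \approx -0.0035714$)
$l \left(-3\right) \frac{4}{-4} F = 11 \left(-3\right) \frac{4}{-4} \left(- \frac{1}{280}\right) = - 33 \cdot 4 \left(- \frac{1}{4}\right) \left(- \frac{1}{280}\right) = \left(-33\right) \left(-1\right) \left(- \frac{1}{280}\right) = 33 \left(- \frac{1}{280}\right) = - \frac{33}{280}$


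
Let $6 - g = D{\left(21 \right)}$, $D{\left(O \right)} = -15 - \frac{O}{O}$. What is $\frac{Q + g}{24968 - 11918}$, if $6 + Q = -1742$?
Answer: $- \frac{863}{6525} \approx -0.13226$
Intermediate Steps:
$D{\left(O \right)} = -16$ ($D{\left(O \right)} = -15 - 1 = -16$)
$g = 22$ ($g = 6 - -16 = 6 + 16 = 22$)
$Q = -1748$ ($Q = -6 - 1742 = -1748$)
$\frac{Q + g}{24968 - 11918} = \frac{-1748 + 22}{24968 - 11918} = - \frac{1726}{13050} = \left(-1726\right) \frac{1}{13050} = - \frac{863}{6525}$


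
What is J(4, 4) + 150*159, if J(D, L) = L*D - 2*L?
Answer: 23858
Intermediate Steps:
J(D, L) = -2*L + D*L (J(D, L) = D*L - 2*L = -2*L + D*L)
J(4, 4) + 150*159 = 4*(-2 + 4) + 150*159 = 4*2 + 23850 = 8 + 23850 = 23858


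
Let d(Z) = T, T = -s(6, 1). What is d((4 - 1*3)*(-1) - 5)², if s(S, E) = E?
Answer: 1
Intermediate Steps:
T = -1 (T = -1*1 = -1)
d(Z) = -1
d((4 - 1*3)*(-1) - 5)² = (-1)² = 1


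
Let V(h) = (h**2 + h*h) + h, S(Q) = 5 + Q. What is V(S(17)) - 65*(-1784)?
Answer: 116950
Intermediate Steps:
V(h) = h + 2*h**2 (V(h) = (h**2 + h**2) + h = 2*h**2 + h = h + 2*h**2)
V(S(17)) - 65*(-1784) = (5 + 17)*(1 + 2*(5 + 17)) - 65*(-1784) = 22*(1 + 2*22) - 1*(-115960) = 22*(1 + 44) + 115960 = 22*45 + 115960 = 990 + 115960 = 116950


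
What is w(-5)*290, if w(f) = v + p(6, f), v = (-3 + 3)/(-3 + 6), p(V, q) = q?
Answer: -1450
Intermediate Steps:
v = 0 (v = 0/3 = 0*(⅓) = 0)
w(f) = f (w(f) = 0 + f = f)
w(-5)*290 = -5*290 = -1450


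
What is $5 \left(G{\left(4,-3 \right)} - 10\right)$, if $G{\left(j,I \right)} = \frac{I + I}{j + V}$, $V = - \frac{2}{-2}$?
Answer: $-56$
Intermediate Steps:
$V = 1$ ($V = \left(-2\right) \left(- \frac{1}{2}\right) = 1$)
$G{\left(j,I \right)} = \frac{2 I}{1 + j}$ ($G{\left(j,I \right)} = \frac{I + I}{j + 1} = \frac{2 I}{1 + j}$)
$5 \left(G{\left(4,-3 \right)} - 10\right) = 5 \left(2 \left(-3\right) \frac{1}{1 + 4} - 10\right) = 5 \left(2 \left(-3\right) \frac{1}{5} - 10\right) = 5 \left(- \frac{6}{5} - 10\right) = 5 \left(- \frac{56}{5}\right) = -56$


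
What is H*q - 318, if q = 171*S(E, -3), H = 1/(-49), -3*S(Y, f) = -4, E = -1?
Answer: -15810/49 ≈ -322.65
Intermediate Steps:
S(Y, f) = 4/3 (S(Y, f) = -⅓*(-4) = 4/3)
H = -1/49 ≈ -0.020408
q = 228 (q = 171*(4/3) = 228)
H*q - 318 = -1/49*228 - 318 = -228/49 - 318 = -15810/49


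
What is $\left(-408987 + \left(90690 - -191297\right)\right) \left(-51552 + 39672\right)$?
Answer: $1508760000$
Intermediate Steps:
$\left(-408987 + \left(90690 - -191297\right)\right) \left(-51552 + 39672\right) = \left(-408987 + \left(90690 + 191297\right)\right) \left(-11880\right) = \left(-408987 + 281987\right) \left(-11880\right) = \left(-127000\right) \left(-11880\right) = 1508760000$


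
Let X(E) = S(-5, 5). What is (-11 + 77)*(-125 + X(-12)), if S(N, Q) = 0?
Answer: -8250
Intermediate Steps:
X(E) = 0
(-11 + 77)*(-125 + X(-12)) = (-11 + 77)*(-125 + 0) = 66*(-125) = -8250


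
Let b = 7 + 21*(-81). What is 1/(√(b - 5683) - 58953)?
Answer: -19651/1158487862 - I*√7377/3475463586 ≈ -1.6963e-5 - 2.4713e-8*I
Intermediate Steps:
b = -1694 (b = 7 - 1701 = -1694)
1/(√(b - 5683) - 58953) = 1/(√(-1694 - 5683) - 58953) = 1/(√(-7377) - 58953) = 1/(I*√7377 - 58953) = 1/(-58953 + I*√7377)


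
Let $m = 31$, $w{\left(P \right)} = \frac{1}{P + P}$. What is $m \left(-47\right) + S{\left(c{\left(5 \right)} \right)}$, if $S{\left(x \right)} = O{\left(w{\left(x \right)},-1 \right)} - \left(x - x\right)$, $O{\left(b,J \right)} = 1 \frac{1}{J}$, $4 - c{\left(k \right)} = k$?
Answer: $-1458$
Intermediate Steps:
$c{\left(k \right)} = 4 - k$
$w{\left(P \right)} = \frac{1}{2 P}$
$O{\left(b,J \right)} = \frac{1}{J}$
$S{\left(x \right)} = -1$ ($S{\left(x \right)} = \frac{1}{-1} - \left(x - x\right) = -1 - 0 = -1 + 0 = -1$)
$m \left(-47\right) + S{\left(c{\left(5 \right)} \right)} = 31 \left(-47\right) - 1 = -1457 - 1 = -1458$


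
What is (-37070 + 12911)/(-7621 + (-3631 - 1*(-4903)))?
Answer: 24159/6349 ≈ 3.8052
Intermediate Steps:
(-37070 + 12911)/(-7621 + (-3631 - 1*(-4903))) = -24159/(-7621 + (-3631 + 4903)) = -24159/(-7621 + 1272) = -24159/(-6349) = -24159*(-1/6349) = 24159/6349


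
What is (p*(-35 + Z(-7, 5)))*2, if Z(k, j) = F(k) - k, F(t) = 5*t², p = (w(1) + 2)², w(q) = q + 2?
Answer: 10850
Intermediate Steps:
w(q) = 2 + q
p = 25 (p = ((2 + 1) + 2)² = (3 + 2)² = 5² = 25)
Z(k, j) = -k + 5*k² (Z(k, j) = 5*k² - k = -k + 5*k²)
(p*(-35 + Z(-7, 5)))*2 = (25*(-35 - 7*(-1 + 5*(-7))))*2 = (25*(-35 - 7*(-1 - 35)))*2 = (25*(-35 - 7*(-36)))*2 = (25*(-35 + 252))*2 = (25*217)*2 = 5425*2 = 10850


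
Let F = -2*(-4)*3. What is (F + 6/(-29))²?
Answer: 476100/841 ≈ 566.11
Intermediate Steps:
F = 24 (F = 8*3 = 24)
(F + 6/(-29))² = (24 + 6/(-29))² = (24 + 6*(-1/29))² = (24 - 6/29)² = (690/29)² = 476100/841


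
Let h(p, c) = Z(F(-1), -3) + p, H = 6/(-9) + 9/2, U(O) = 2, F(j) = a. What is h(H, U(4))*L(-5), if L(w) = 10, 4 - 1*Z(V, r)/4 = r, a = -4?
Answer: 955/3 ≈ 318.33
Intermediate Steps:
F(j) = -4
Z(V, r) = 16 - 4*r
H = 23/6 (H = 6*(-⅑) + 9*(½) = -⅔ + 9/2 = 23/6 ≈ 3.8333)
h(p, c) = 28 + p (h(p, c) = (16 - 4*(-3)) + p = (16 + 12) + p = 28 + p)
h(H, U(4))*L(-5) = (28 + 23/6)*10 = (191/6)*10 = 955/3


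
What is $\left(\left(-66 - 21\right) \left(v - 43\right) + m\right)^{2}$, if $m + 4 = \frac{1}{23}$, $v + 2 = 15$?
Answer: $\frac{3592683721}{529} \approx 6.7915 \cdot 10^{6}$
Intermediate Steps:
$v = 13$ ($v = -2 + 15 = 13$)
$m = - \frac{91}{23}$ ($m = -4 + \frac{1}{23} = - \frac{91}{23} \approx -3.9565$)
$\left(\left(-66 - 21\right) \left(v - 43\right) + m\right)^{2} = \left(\left(-66 - 21\right) \left(13 - 43\right) - \frac{91}{23}\right)^{2} = \left(\left(-87\right) \left(-30\right) - \frac{91}{23}\right)^{2} = \left(2610 - \frac{91}{23}\right)^{2} = \left(\frac{59939}{23}\right)^{2} = \frac{3592683721}{529}$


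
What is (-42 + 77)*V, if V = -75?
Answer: -2625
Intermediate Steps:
(-42 + 77)*V = (-42 + 77)*(-75) = 35*(-75) = -2625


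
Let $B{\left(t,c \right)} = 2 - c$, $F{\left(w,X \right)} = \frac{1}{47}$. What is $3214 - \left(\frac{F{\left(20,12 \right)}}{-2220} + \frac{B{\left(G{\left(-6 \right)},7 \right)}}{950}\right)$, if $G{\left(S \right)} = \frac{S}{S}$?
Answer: $\frac{6371636893}{1982460} \approx 3214.0$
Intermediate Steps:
$G{\left(S \right)} = 1$
$F{\left(w,X \right)} = \frac{1}{47}$
$3214 - \left(\frac{F{\left(20,12 \right)}}{-2220} + \frac{B{\left(G{\left(-6 \right)},7 \right)}}{950}\right) = 3214 - \left(\frac{1}{47 \left(-2220\right)} + \frac{2 - 7}{950}\right) = 3214 - \left(\frac{1}{47} \left(- \frac{1}{2220}\right) + \left(2 - 7\right) \frac{1}{950}\right) = 3214 - \left(- \frac{1}{104340} - \frac{1}{190}\right) = 3214 - - \frac{10453}{1982460} = 3214 + \frac{10453}{1982460} = \frac{6371636893}{1982460}$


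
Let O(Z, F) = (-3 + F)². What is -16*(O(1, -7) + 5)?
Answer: -1680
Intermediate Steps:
-16*(O(1, -7) + 5) = -16*((-3 - 7)² + 5) = -16*((-10)² + 5) = -16*(100 + 5) = -16*105 = -1680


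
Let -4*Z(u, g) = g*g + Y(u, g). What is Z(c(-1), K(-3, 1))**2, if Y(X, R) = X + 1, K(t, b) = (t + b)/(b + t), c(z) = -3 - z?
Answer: 0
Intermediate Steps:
K(t, b) = 1 (K(t, b) = (b + t)/(b + t) = 1)
Y(X, R) = 1 + X
Z(u, g) = -1/4 - u/4 - g**2/4 (Z(u, g) = -(g*g + (1 + u))/4 = -(g**2 + (1 + u))/4 = -(1 + u + g**2)/4 = -1/4 - u/4 - g**2/4)
Z(c(-1), K(-3, 1))**2 = (-1/4 - (-3 - 1*(-1))/4 - 1/4*1**2)**2 = (-1/4 - (-3 + 1)/4 - 1/4*1)**2 = (-1/4 - 1/4*(-2) - 1/4)**2 = (-1/4 + 1/2 - 1/4)**2 = 0**2 = 0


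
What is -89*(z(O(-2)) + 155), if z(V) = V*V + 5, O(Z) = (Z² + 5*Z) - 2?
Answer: -19936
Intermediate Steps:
O(Z) = -2 + Z² + 5*Z
z(V) = 5 + V² (z(V) = V² + 5 = 5 + V²)
-89*(z(O(-2)) + 155) = -89*((5 + (-2 + (-2)² + 5*(-2))²) + 155) = -89*((5 + (-2 + 4 - 10)²) + 155) = -89*((5 + (-8)²) + 155) = -89*((5 + 64) + 155) = -89*(69 + 155) = -89*224 = -19936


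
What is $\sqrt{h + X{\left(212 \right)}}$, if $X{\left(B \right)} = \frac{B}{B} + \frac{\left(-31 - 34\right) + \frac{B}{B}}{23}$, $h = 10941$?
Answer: $\frac{\sqrt{5786846}}{23} \approx 104.59$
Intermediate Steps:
$X{\left(B \right)} = - \frac{41}{23}$ ($X{\left(B \right)} = 1 + \left(-65 + 1\right) \frac{1}{23} = 1 - \frac{64}{23} = - \frac{41}{23}$)
$\sqrt{h + X{\left(212 \right)}} = \sqrt{10941 - \frac{41}{23}} = \sqrt{\frac{251602}{23}} = \frac{\sqrt{5786846}}{23}$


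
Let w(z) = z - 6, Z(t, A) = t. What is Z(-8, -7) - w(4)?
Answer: -6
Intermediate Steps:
w(z) = -6 + z
Z(-8, -7) - w(4) = -8 - (-6 + 4) = -8 - 1*(-2) = -8 + 2 = -6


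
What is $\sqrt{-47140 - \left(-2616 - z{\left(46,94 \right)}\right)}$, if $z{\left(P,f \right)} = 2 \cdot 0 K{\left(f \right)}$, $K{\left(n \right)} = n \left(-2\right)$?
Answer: $2 i \sqrt{11131} \approx 211.01 i$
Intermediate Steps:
$K{\left(n \right)} = - 2 n$
$z{\left(P,f \right)} = 0$ ($z{\left(P,f \right)} = 2 \cdot 0 \left(- 2 f\right) = 0 \left(- 2 f\right) = 0$)
$\sqrt{-47140 - \left(-2616 - z{\left(46,94 \right)}\right)} = \sqrt{-47140 + \left(\left(0 + 8315\right) - 5699\right)} = \sqrt{-47140 + \left(8315 - 5699\right)} = \sqrt{-47140 + 2616} = \sqrt{-44524} = 2 i \sqrt{11131}$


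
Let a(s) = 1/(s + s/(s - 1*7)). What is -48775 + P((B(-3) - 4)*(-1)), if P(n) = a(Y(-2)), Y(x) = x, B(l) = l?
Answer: -780409/16 ≈ -48776.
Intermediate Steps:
a(s) = 1/(s + s/(-7 + s)) (a(s) = 1/(s + s/(s - 7)) = 1/(s + s/(-7 + s)))
P(n) = -9/16 (P(n) = (-7 - 2)/((-2)*(-6 - 2)) = -½*(-9)/(-8) = -½*(-⅛)*(-9) = -9/16)
-48775 + P((B(-3) - 4)*(-1)) = -48775 - 9/16 = -780409/16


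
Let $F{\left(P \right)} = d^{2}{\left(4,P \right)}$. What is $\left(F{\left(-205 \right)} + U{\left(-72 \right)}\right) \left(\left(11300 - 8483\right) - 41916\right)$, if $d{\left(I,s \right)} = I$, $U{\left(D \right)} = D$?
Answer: $2189544$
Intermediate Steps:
$F{\left(P \right)} = 16$ ($F{\left(P \right)} = 4^{2} = 16$)
$\left(F{\left(-205 \right)} + U{\left(-72 \right)}\right) \left(\left(11300 - 8483\right) - 41916\right) = \left(16 - 72\right) \left(\left(11300 - 8483\right) - 41916\right) = - 56 \left(2817 - 41916\right) = \left(-56\right) \left(-39099\right) = 2189544$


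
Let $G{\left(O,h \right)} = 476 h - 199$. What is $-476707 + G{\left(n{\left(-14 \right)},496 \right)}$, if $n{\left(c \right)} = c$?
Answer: $-240810$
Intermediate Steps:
$G{\left(O,h \right)} = -199 + 476 h$
$-476707 + G{\left(n{\left(-14 \right)},496 \right)} = -476707 + \left(-199 + 476 \cdot 496\right) = -476707 + \left(-199 + 236096\right) = -476707 + 235897 = -240810$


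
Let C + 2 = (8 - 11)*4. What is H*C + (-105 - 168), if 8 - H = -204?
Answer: -3241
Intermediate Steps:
H = 212 (H = 8 - 1*(-204) = 8 + 204 = 212)
C = -14 (C = -2 + (8 - 11)*4 = -2 - 3*4 = -2 - 12 = -14)
H*C + (-105 - 168) = 212*(-14) + (-105 - 168) = -2968 - 273 = -3241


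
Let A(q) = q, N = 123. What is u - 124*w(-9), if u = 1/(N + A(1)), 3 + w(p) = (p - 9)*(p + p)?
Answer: -4935695/124 ≈ -39804.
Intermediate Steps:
w(p) = -3 + 2*p*(-9 + p) (w(p) = -3 + (p - 9)*(p + p) = -3 + (-9 + p)*(2*p) = -3 + 2*p*(-9 + p))
u = 1/124 (u = 1/(123 + 1) = 1/124 ≈ 0.0080645)
u - 124*w(-9) = 1/124 - 124*(-3 - 18*(-9) + 2*(-9)²) = 1/124 - 124*(-3 + 162 + 2*81) = 1/124 - 124*(-3 + 162 + 162) = 1/124 - 124*321 = 1/124 - 39804 = -4935695/124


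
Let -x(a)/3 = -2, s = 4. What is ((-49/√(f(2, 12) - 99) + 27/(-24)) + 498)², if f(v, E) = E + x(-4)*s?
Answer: 142183673/576 + 9275*I*√7/4 ≈ 2.4685e+5 + 6134.8*I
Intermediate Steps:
x(a) = 6 (x(a) = -3*(-2) = 6)
f(v, E) = 24 + E (f(v, E) = E + 6*4 = E + 24 = 24 + E)
((-49/√(f(2, 12) - 99) + 27/(-24)) + 498)² = ((-49/√((24 + 12) - 99) + 27/(-24)) + 498)² = ((-49/√(36 - 99) + 27*(-1/24)) + 498)² = ((-49*(-I*√7/21) - 9/8) + 498)² = ((-(-7)*I*√7/3 - 9/8) + 498)² = ((7*I*√7/3 - 9/8) + 498)² = ((-9/8 + 7*I*√7/3) + 498)² = (3975/8 + 7*I*√7/3)²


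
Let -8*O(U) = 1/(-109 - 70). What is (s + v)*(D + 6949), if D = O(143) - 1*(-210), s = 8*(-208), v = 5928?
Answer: 5464150237/179 ≈ 3.0526e+7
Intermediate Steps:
s = -1664
O(U) = 1/1432 (O(U) = -1/(8*(-109 - 70)) = -⅛/(-179) = -⅛*(-1/179) = 1/1432)
D = 300721/1432 (D = 1/1432 - 1*(-210) = 1/1432 + 210 = 300721/1432 ≈ 210.00)
(s + v)*(D + 6949) = (-1664 + 5928)*(300721/1432 + 6949) = 4264*(10251689/1432) = 5464150237/179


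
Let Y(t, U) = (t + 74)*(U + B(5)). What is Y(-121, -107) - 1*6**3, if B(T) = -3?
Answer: 4954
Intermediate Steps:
Y(t, U) = (-3 + U)*(74 + t) (Y(t, U) = (t + 74)*(U - 3) = (74 + t)*(-3 + U) = (-3 + U)*(74 + t))
Y(-121, -107) - 1*6**3 = (-222 - 3*(-121) + 74*(-107) - 107*(-121)) - 1*6**3 = (-222 + 363 - 7918 + 12947) - 1*216 = 5170 - 216 = 4954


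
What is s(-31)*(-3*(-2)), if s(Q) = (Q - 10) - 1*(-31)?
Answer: -60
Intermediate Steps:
s(Q) = 21 + Q (s(Q) = (-10 + Q) + 31 = 21 + Q)
s(-31)*(-3*(-2)) = (21 - 31)*(-3*(-2)) = -10*6 = -60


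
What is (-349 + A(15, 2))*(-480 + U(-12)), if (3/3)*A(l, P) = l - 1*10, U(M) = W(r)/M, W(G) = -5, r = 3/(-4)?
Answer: 494930/3 ≈ 1.6498e+5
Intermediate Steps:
r = -3/4 (r = 3*(-1/4) = -3/4 ≈ -0.75000)
U(M) = -5/M
A(l, P) = -10 + l (A(l, P) = l - 1*10 = l - 10 = -10 + l)
(-349 + A(15, 2))*(-480 + U(-12)) = (-349 + (-10 + 15))*(-480 - 5/(-12)) = (-349 + 5)*(-480 - 5*(-1/12)) = -344*(-480 + 5/12) = -344*(-5755/12) = 494930/3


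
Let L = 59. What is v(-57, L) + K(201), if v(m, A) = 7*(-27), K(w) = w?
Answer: 12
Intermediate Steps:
v(m, A) = -189
v(-57, L) + K(201) = -189 + 201 = 12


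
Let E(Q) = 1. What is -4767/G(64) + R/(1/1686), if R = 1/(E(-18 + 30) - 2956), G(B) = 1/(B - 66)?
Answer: 9390428/985 ≈ 9533.4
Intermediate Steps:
G(B) = 1/(-66 + B)
R = -1/2955 (R = 1/(1 - 2956) = 1/(-2955) = -1/2955 ≈ -0.00033841)
-4767/G(64) + R/(1/1686) = -4767/(1/(-66 + 64)) - 1/(2955*(1/1686)) = -4767/(1/(-2)) - 1/(2955*1/1686) = -4767/(-1/2) - 1/2955*1686 = -4767*(-2) - 562/985 = 9534 - 562/985 = 9390428/985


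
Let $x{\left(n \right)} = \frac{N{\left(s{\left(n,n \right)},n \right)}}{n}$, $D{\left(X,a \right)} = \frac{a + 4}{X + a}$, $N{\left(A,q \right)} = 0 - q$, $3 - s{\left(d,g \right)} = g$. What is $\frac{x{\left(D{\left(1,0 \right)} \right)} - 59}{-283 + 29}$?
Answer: $\frac{30}{127} \approx 0.23622$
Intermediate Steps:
$s{\left(d,g \right)} = 3 - g$
$N{\left(A,q \right)} = - q$
$D{\left(X,a \right)} = \frac{4 + a}{X + a}$
$x{\left(n \right)} = -1$ ($x{\left(n \right)} = \frac{\left(-1\right) n}{n} = -1$)
$\frac{x{\left(D{\left(1,0 \right)} \right)} - 59}{-283 + 29} = \frac{-1 - 59}{-283 + 29} = - \frac{60}{-254} = \left(-60\right) \left(- \frac{1}{254}\right) = \frac{30}{127}$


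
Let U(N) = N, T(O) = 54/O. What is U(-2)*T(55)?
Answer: -108/55 ≈ -1.9636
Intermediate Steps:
U(-2)*T(55) = -108/55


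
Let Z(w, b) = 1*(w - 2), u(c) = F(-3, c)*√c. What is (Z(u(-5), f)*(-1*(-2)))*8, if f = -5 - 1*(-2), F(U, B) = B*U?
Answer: -32 + 240*I*√5 ≈ -32.0 + 536.66*I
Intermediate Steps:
u(c) = -3*c^(3/2) (u(c) = (c*(-3))*√c = (-3*c)*√c = -3*c^(3/2))
f = -3 (f = -5 + 2 = -3)
Z(w, b) = -2 + w (Z(w, b) = 1*(-2 + w) = -2 + w)
(Z(u(-5), f)*(-1*(-2)))*8 = ((-2 - (-15)*I*√5)*(-1*(-2)))*8 = ((-2 - (-15)*I*√5)*2)*8 = ((-2 + 15*I*√5)*2)*8 = (-4 + 30*I*√5)*8 = -32 + 240*I*√5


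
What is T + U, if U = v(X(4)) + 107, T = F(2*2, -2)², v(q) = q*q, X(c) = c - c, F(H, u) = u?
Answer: 111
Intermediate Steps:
X(c) = 0
v(q) = q²
T = 4 (T = (-2)² = 4)
U = 107 (U = 0² + 107 = 0 + 107 = 107)
T + U = 4 + 107 = 111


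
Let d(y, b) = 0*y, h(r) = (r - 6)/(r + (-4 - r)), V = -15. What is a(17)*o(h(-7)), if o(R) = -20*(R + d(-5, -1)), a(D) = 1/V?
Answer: 13/3 ≈ 4.3333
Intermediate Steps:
h(r) = 3/2 - r/4 (h(r) = (-6 + r)/(-4) = (-6 + r)*(-¼) = 3/2 - r/4)
a(D) = -1/15 (a(D) = 1/(-15) = -1/15)
d(y, b) = 0
o(R) = -20*R (o(R) = -20*(R + 0) = -20*R)
a(17)*o(h(-7)) = -(-4)*(3/2 - ¼*(-7))/3 = -(-4)*(3/2 + 7/4)/3 = -(-4)*13/(3*4) = -1/15*(-65) = 13/3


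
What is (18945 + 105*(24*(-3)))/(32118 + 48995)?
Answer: 11385/81113 ≈ 0.14036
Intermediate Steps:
(18945 + 105*(24*(-3)))/(32118 + 48995) = (18945 + 105*(-72))/81113 = (18945 - 7560)*(1/81113) = 11385*(1/81113) = 11385/81113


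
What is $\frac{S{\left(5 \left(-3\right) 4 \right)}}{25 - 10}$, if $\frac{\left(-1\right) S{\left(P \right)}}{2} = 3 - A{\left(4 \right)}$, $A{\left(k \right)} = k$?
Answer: $\frac{2}{15} \approx 0.13333$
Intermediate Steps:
$S{\left(P \right)} = 2$ ($S{\left(P \right)} = - 2 \left(3 - 4\right) = \left(-2\right) \left(-1\right) = 2$)
$\frac{S{\left(5 \left(-3\right) 4 \right)}}{25 - 10} = \frac{1}{25 - 10} \cdot 2 = \frac{1}{15} \cdot 2 = \frac{2}{15}$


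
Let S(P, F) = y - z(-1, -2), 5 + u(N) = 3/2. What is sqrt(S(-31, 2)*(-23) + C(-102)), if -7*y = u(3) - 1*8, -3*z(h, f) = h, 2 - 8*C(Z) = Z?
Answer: I*sqrt(30198)/42 ≈ 4.1375*I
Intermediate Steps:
C(Z) = 1/4 - Z/8
z(h, f) = -h/3
u(N) = -7/2 (u(N) = -5 + 3/2 = -7/2)
y = 23/14 (y = -(-7/2 - 1*8)/7 = -(-7/2 - 8)/7 = -1/7*(-23/2) = 23/14 ≈ 1.6429)
S(P, F) = 55/42 (S(P, F) = 23/14 - (-1)*(-1)/3 = 23/14 - 1*1/3 = 23/14 - 1/3 = 55/42)
sqrt(S(-31, 2)*(-23) + C(-102)) = sqrt((55/42)*(-23) + (1/4 - 1/8*(-102))) = sqrt(-1265/42 + (1/4 + 51/4)) = sqrt(-1265/42 + 13) = sqrt(-719/42) = I*sqrt(30198)/42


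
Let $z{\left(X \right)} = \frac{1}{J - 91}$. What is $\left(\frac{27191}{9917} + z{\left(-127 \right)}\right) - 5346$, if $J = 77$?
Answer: $- \frac{741857191}{138838} \approx -5343.3$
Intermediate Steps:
$z{\left(X \right)} = - \frac{1}{14}$ ($z{\left(X \right)} = \frac{1}{77 - 91} = \frac{1}{-14} = - \frac{1}{14}$)
$\left(\frac{27191}{9917} + z{\left(-127 \right)}\right) - 5346 = \left(\frac{27191}{9917} - \frac{1}{14}\right) - 5346 = \frac{370757}{138838} - 5346 = - \frac{741857191}{138838}$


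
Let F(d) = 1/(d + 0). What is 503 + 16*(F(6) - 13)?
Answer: 893/3 ≈ 297.67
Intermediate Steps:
F(d) = 1/d
503 + 16*(F(6) - 13) = 503 + 16*(1/6 - 13) = 503 + 16*(-77/6) = 503 - 616/3 = 893/3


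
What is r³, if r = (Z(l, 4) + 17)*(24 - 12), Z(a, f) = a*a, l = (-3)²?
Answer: 1626379776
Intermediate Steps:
l = 9
Z(a, f) = a²
r = 1176 (r = (9² + 17)*(24 - 12) = (81 + 17)*12 = 98*12 = 1176)
r³ = 1176³ = 1626379776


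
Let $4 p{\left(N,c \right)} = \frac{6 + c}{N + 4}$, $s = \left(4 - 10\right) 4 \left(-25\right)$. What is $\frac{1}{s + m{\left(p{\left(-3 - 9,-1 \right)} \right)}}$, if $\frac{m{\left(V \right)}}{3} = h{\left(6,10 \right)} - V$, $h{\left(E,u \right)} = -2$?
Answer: $\frac{32}{19023} \approx 0.0016822$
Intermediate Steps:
$s = 600$ ($s = \left(4 - 10\right) 4 \left(-25\right) = \left(-6\right) 4 \left(-25\right) = \left(-24\right) \left(-25\right) = 600$)
$p{\left(N,c \right)} = \frac{6 + c}{4 \left(4 + N\right)}$ ($p{\left(N,c \right)} = \frac{\left(6 + c\right) \frac{1}{N + 4}}{4} = \frac{\left(6 + c\right) \frac{1}{4 + N}}{4} = \frac{\frac{1}{4 + N} \left(6 + c\right)}{4} = \frac{6 + c}{4 \left(4 + N\right)}$)
$m{\left(V \right)} = -6 - 3 V$ ($m{\left(V \right)} = 3 \left(-2 - V\right) = -6 - 3 V$)
$\frac{1}{s + m{\left(p{\left(-3 - 9,-1 \right)} \right)}} = \frac{1}{600 - \left(6 + 3 \frac{6 - 1}{4 \left(4 - 12\right)}\right)} = \frac{1}{600 - \left(6 + 3 \cdot \frac{1}{4} \frac{1}{4 - 12} \cdot 5\right)} = \frac{1}{600 - \left(6 + 3 \cdot \frac{1}{4} \frac{1}{-8} \cdot 5\right)} = \frac{1}{600 - \left(6 + 3 \cdot \frac{1}{4} \left(- \frac{1}{8}\right) 5\right)} = \frac{1}{600 - \frac{177}{32}} = \frac{1}{\frac{19023}{32}} = \frac{32}{19023}$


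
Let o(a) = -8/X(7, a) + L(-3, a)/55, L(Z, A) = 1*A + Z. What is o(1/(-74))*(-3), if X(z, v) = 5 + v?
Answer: 2491727/500610 ≈ 4.9774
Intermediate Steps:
L(Z, A) = A + Z
o(a) = -3/55 - 8/(5 + a) + a/55 (o(a) = -8/(5 + a) + (a - 3)/55 = -8/(5 + a) + (-3 + a)*(1/55) = -8/(5 + a) + (-3/55 + a/55) = -3/55 - 8/(5 + a) + a/55)
o(1/(-74))*(-3) = ((-440 + (-3 + 1/(-74))*(5 + 1/(-74)))/(55*(5 + 1/(-74))))*(-3) = ((-440 + (-3 - 1/74)*(5 - 1/74))/(55*(5 - 1/74)))*(-3) = ((-440 - 223/74*369/74)/(55*(369/74)))*(-3) = ((1/55)*(74/369)*(-440 - 82287/5476))*(-3) = ((1/55)*(74/369)*(-2491727/5476))*(-3) = -2491727/1501830*(-3) = 2491727/500610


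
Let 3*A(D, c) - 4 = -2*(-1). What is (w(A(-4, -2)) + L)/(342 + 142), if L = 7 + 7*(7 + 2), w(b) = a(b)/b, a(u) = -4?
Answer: 17/121 ≈ 0.14050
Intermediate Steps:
A(D, c) = 2 (A(D, c) = 4/3 + (-2*(-1))/3 = 4/3 + (1/3)*2 = 4/3 + 2/3 = 2)
w(b) = -4/b
L = 70 (L = 7 + 7*9 = 7 + 63 = 70)
(w(A(-4, -2)) + L)/(342 + 142) = (-4/2 + 70)/(342 + 142) = (-4*1/2 + 70)/484 = (-2 + 70)*(1/484) = 68*(1/484) = 17/121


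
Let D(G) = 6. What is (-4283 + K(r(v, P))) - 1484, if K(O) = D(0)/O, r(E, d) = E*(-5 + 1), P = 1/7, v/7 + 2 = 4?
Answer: -161479/28 ≈ -5767.1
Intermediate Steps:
v = 14 (v = -14 + 7*4 = -14 + 28 = 14)
P = ⅐ ≈ 0.14286
r(E, d) = -4*E (r(E, d) = E*(-4) = -4*E)
K(O) = 6/O
(-4283 + K(r(v, P))) - 1484 = (-4283 + 6/((-4*14))) - 1484 = (-4283 + 6/(-56)) - 1484 = (-4283 + 6*(-1/56)) - 1484 = (-4283 - 3/28) - 1484 = -119927/28 - 1484 = -161479/28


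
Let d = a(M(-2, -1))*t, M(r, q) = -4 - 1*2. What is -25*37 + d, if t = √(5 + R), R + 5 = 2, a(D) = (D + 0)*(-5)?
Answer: -925 + 30*√2 ≈ -882.57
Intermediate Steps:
M(r, q) = -6 (M(r, q) = -4 - 2 = -6)
a(D) = -5*D (a(D) = D*(-5) = -5*D)
R = -3 (R = -5 + 2 = -3)
t = √2 (t = √(5 - 3) = √2 ≈ 1.4142)
d = 30*√2 (d = (-5*(-6))*√2 = 30*√2 ≈ 42.426)
-25*37 + d = -25*37 + 30*√2 = -925 + 30*√2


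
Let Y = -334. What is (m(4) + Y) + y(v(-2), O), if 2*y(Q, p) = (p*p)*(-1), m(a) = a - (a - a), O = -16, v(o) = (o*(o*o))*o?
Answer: -458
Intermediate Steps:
v(o) = o**4 (v(o) = (o*o**2)*o = o**3*o = o**4)
m(a) = a (m(a) = a - 1*0 = a + 0 = a)
y(Q, p) = -p**2/2 (y(Q, p) = ((p*p)*(-1))/2 = (p**2*(-1))/2 = (-p**2)/2 = -p**2/2)
(m(4) + Y) + y(v(-2), O) = (4 - 334) - 1/2*(-16)**2 = -330 - 1/2*256 = -330 - 128 = -458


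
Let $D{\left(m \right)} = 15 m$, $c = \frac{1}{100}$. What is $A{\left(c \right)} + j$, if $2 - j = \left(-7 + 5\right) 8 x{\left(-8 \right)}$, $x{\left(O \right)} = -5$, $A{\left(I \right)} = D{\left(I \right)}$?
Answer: $- \frac{1557}{20} \approx -77.85$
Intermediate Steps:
$c = \frac{1}{100} \approx 0.01$
$A{\left(I \right)} = 15 I$
$j = -78$ ($j = 2 - \left(-7 + 5\right) 8 \left(-5\right) = 2 - \left(-2\right) 8 \left(-5\right) = 2 - \left(-16\right) \left(-5\right) = 2 - 80 = -78$)
$A{\left(c \right)} + j = 15 \cdot \frac{1}{100} - 78 = \frac{3}{20} - 78 = - \frac{1557}{20}$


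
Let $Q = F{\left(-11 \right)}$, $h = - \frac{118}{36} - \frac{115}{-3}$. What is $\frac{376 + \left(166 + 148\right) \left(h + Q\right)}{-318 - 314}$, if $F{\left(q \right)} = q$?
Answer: $- \frac{71365}{5688} \approx -12.547$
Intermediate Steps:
$h = \frac{631}{18}$ ($h = \left(-118\right) \frac{1}{36} - - \frac{115}{3} = - \frac{59}{18} + \frac{115}{3} = \frac{631}{18} \approx 35.056$)
$Q = -11$
$\frac{376 + \left(166 + 148\right) \left(h + Q\right)}{-318 - 314} = \frac{376 + \left(166 + 148\right) \left(\frac{631}{18} - 11\right)}{-318 - 314} = \frac{376 + 314 \cdot \frac{433}{18}}{-632} = \left(376 + \frac{67981}{9}\right) \left(- \frac{1}{632}\right) = \frac{71365}{9} \left(- \frac{1}{632}\right) = - \frac{71365}{5688}$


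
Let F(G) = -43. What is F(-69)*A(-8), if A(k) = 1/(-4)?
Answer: 43/4 ≈ 10.750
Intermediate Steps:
A(k) = -1/4
F(-69)*A(-8) = -43*(-1/4) = 43/4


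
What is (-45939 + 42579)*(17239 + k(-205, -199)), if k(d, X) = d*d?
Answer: -199127040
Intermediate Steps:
k(d, X) = d²
(-45939 + 42579)*(17239 + k(-205, -199)) = (-45939 + 42579)*(17239 + (-205)²) = -3360*(17239 + 42025) = -3360*59264 = -199127040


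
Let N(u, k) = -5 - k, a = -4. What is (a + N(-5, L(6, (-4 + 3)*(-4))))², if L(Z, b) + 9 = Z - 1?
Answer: 25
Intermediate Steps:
L(Z, b) = -10 + Z (L(Z, b) = -9 + (Z - 1) = -9 + (-1 + Z) = -10 + Z)
(a + N(-5, L(6, (-4 + 3)*(-4))))² = (-4 + (-5 - (-10 + 6)))² = (-4 + (-5 - 1*(-4)))² = (-4 + (-5 + 4))² = (-4 - 1)² = (-5)² = 25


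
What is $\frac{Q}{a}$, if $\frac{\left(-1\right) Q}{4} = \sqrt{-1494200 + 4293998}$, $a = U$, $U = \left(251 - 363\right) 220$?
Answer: $\frac{\sqrt{2799798}}{6160} \approx 0.27163$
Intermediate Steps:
$U = -24640$ ($U = \left(-112\right) 220 = -24640$)
$a = -24640$
$Q = - 4 \sqrt{2799798}$ ($Q = - 4 \sqrt{-1494200 + 4293998} = - 4 \sqrt{2799798} \approx -6693.0$)
$\frac{Q}{a} = \frac{\left(-4\right) \sqrt{2799798}}{-24640} = - 4 \sqrt{2799798} \left(- \frac{1}{24640}\right) = \frac{\sqrt{2799798}}{6160}$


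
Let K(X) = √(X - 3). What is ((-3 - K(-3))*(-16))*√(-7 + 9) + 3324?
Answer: 3324 + 48*√2 + 32*I*√3 ≈ 3391.9 + 55.426*I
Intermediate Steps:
K(X) = √(-3 + X)
((-3 - K(-3))*(-16))*√(-7 + 9) + 3324 = ((-3 - √(-3 - 3))*(-16))*√(-7 + 9) + 3324 = ((-3 - √(-6))*(-16))*√2 + 3324 = ((-3 - I*√6)*(-16))*√2 + 3324 = (48 + 16*I*√6)*√2 + 3324 = √2*(48 + 16*I*√6) + 3324 = 3324 + √2*(48 + 16*I*√6)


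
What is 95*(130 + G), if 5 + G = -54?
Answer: 6745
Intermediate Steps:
G = -59 (G = -5 - 54 = -59)
95*(130 + G) = 95*(130 - 59) = 95*71 = 6745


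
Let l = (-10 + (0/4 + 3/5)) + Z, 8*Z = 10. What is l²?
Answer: 26569/400 ≈ 66.422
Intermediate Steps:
Z = 5/4 (Z = (⅛)*10 = 5/4 ≈ 1.2500)
l = -163/20 (l = (-10 + (0/4 + 3/5)) + 5/4 = (-10 + (0*(¼) + 3*(⅕))) + 5/4 = (-10 + (0 + ⅗)) + 5/4 = (-10 + ⅗) + 5/4 = -47/5 + 5/4 = -163/20 ≈ -8.1500)
l² = (-163/20)² = 26569/400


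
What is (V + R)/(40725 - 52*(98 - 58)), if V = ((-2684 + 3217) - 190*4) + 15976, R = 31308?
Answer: 47057/38645 ≈ 1.2177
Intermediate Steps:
V = 15749 (V = (533 - 760) + 15976 = -227 + 15976 = 15749)
(V + R)/(40725 - 52*(98 - 58)) = (15749 + 31308)/(40725 - 52*(98 - 58)) = 47057/(40725 - 52*40) = 47057/(40725 - 2080) = 47057/38645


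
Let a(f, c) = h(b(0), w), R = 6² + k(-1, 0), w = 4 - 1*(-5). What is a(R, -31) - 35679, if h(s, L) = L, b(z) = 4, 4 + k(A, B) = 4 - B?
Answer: -35670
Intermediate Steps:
k(A, B) = -B (k(A, B) = -4 + (4 - B) = -B)
w = 9 (w = 4 + 5 = 9)
R = 36 (R = 6² - 1*0 = 36 + 0 = 36)
a(f, c) = 9
a(R, -31) - 35679 = 9 - 35679 = -35670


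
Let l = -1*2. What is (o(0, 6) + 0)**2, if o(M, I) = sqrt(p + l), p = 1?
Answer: -1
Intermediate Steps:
l = -2
o(M, I) = I (o(M, I) = sqrt(1 - 2) = sqrt(-1) = I)
(o(0, 6) + 0)**2 = (I + 0)**2 = I**2 = -1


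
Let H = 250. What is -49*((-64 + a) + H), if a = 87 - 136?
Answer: -6713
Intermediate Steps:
a = -49
-49*((-64 + a) + H) = -49*((-64 - 49) + 250) = -49*(-113 + 250) = -49*137 = -6713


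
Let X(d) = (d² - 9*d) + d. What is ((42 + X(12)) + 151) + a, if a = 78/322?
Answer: 38840/161 ≈ 241.24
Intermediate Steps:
a = 39/161 (a = 78*(1/322) = 39/161 ≈ 0.24224)
X(d) = d² - 8*d
((42 + X(12)) + 151) + a = ((42 + 12*(-8 + 12)) + 151) + 39/161 = ((42 + 12*4) + 151) + 39/161 = ((42 + 48) + 151) + 39/161 = (90 + 151) + 39/161 = 241 + 39/161 = 38840/161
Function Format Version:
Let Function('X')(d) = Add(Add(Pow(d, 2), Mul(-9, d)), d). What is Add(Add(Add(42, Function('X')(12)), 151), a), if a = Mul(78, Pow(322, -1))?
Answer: Rational(38840, 161) ≈ 241.24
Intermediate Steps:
a = Rational(39, 161) (a = Mul(78, Rational(1, 322)) = Rational(39, 161) ≈ 0.24224)
Function('X')(d) = Add(Pow(d, 2), Mul(-8, d))
Add(Add(Add(42, Function('X')(12)), 151), a) = Add(Add(Add(42, Mul(12, Add(-8, 12))), 151), Rational(39, 161)) = Add(Add(Add(42, Mul(12, 4)), 151), Rational(39, 161)) = Add(Add(Add(42, 48), 151), Rational(39, 161)) = Add(Add(90, 151), Rational(39, 161)) = Add(241, Rational(39, 161)) = Rational(38840, 161)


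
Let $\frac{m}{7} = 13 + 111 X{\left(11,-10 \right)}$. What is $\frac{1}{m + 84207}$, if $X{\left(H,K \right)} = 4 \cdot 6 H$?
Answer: $\frac{1}{289426} \approx 3.4551 \cdot 10^{-6}$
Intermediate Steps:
$X{\left(H,K \right)} = 24 H$
$m = 205219$ ($m = 7 \left(13 + 111 \cdot 24 \cdot 11\right) = 7 \left(13 + 111 \cdot 264\right) = 7 \left(13 + 29304\right) = 7 \cdot 29317 = 205219$)
$\frac{1}{m + 84207} = \frac{1}{205219 + 84207} = \frac{1}{289426}$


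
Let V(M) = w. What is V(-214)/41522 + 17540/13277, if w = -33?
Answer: 727857739/551287594 ≈ 1.3203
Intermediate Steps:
V(M) = -33
V(-214)/41522 + 17540/13277 = -33/41522 + 17540/13277 = 727857739/551287594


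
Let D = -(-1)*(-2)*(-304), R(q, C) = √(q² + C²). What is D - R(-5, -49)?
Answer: 608 - √2426 ≈ 558.75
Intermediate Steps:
R(q, C) = √(C² + q²)
D = 608 (D = -1*2*(-304) = -2*(-304) = 608)
D - R(-5, -49) = 608 - √((-49)² + (-5)²) = 608 - √(2401 + 25) = 608 - √2426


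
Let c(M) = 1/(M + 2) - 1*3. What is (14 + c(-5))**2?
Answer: 1024/9 ≈ 113.78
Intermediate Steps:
c(M) = -3 + 1/(2 + M) (c(M) = 1/(2 + M) - 3 = -3 + 1/(2 + M))
(14 + c(-5))**2 = (14 + (-5 - 3*(-5))/(2 - 5))**2 = (14 + (-5 + 15)/(-3))**2 = (14 - 1/3*10)**2 = (14 - 10/3)**2 = (32/3)**2 = 1024/9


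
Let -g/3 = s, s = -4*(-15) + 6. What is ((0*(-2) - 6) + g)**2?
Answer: 41616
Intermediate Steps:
s = 66 (s = 60 + 6 = 66)
g = -198 (g = -3*66 = -198)
((0*(-2) - 6) + g)**2 = ((0*(-2) - 6) - 198)**2 = ((0 - 6) - 198)**2 = (-6 - 198)**2 = (-204)**2 = 41616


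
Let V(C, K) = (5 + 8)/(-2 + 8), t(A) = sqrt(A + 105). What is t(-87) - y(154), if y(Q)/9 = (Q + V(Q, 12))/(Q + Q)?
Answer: -2811/616 + 3*sqrt(2) ≈ -0.32067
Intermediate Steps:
t(A) = sqrt(105 + A)
V(C, K) = 13/6
y(Q) = 9*(13/6 + Q)/(2*Q) (y(Q) = 9*((Q + 13/6)/(Q + Q)) = 9*((13/6 + Q)/((2*Q))) = 9*((13/6 + Q)*(1/(2*Q))) = 9*((13/6 + Q)/(2*Q)) = 9*(13/6 + Q)/(2*Q))
t(-87) - y(154) = sqrt(105 - 87) - 3*(13 + 6*154)/(4*154) = sqrt(18) - 3*(13 + 924)/(4*154) = 3*sqrt(2) - 3*937/(4*154) = 3*sqrt(2) - 1*2811/616 = 3*sqrt(2) - 2811/616 = -2811/616 + 3*sqrt(2)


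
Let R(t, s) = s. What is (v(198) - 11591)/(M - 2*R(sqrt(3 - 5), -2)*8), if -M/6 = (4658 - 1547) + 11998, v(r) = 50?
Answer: 11541/90622 ≈ 0.12735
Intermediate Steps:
M = -90654 (M = -6*((4658 - 1547) + 11998) = -6*(3111 + 11998) = -6*15109 = -90654)
(v(198) - 11591)/(M - 2*R(sqrt(3 - 5), -2)*8) = (50 - 11591)/(-90654 - 2*(-2)*8) = -11541/(-90654 + 4*8) = -11541/(-90654 + 32) = -11541/(-90622) = -11541*(-1/90622) = 11541/90622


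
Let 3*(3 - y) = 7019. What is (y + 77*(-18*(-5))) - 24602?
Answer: -60026/3 ≈ -20009.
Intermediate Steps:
y = -7010/3 (y = 3 - ⅓*7019 = 3 - 7019/3 = -7010/3 ≈ -2336.7)
(y + 77*(-18*(-5))) - 24602 = (-7010/3 + 77*(-18*(-5))) - 24602 = (-7010/3 + 77*90) - 24602 = (-7010/3 + 6930) - 24602 = 13780/3 - 24602 = -60026/3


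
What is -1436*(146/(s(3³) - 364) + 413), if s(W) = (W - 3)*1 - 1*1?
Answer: -202026532/341 ≈ -5.9245e+5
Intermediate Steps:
s(W) = -4 + W (s(W) = (-3 + W)*1 - 1 = (-3 + W) - 1 = -4 + W)
-1436*(146/(s(3³) - 364) + 413) = -1436*(146/((-4 + 3³) - 364) + 413) = -1436*(146/((-4 + 27) - 364) + 413) = -1436*(146/(23 - 364) + 413) = -1436*(146/(-341) + 413) = -1436*(146*(-1/341) + 413) = -1436*(-146/341 + 413) = -1436*140687/341 = -202026532/341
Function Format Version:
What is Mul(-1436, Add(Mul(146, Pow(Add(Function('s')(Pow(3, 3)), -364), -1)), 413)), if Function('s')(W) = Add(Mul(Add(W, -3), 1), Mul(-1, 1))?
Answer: Rational(-202026532, 341) ≈ -5.9245e+5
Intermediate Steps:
Function('s')(W) = Add(-4, W) (Function('s')(W) = Add(Mul(Add(-3, W), 1), -1) = Add(Add(-3, W), -1) = Add(-4, W))
Mul(-1436, Add(Mul(146, Pow(Add(Function('s')(Pow(3, 3)), -364), -1)), 413)) = Mul(-1436, Add(Mul(146, Pow(Add(Add(-4, Pow(3, 3)), -364), -1)), 413)) = Mul(-1436, Add(Mul(146, Pow(Add(Add(-4, 27), -364), -1)), 413)) = Mul(-1436, Add(Mul(146, Pow(Add(23, -364), -1)), 413)) = Mul(-1436, Add(Mul(146, Pow(-341, -1)), 413)) = Mul(-1436, Add(Mul(146, Rational(-1, 341)), 413)) = Mul(-1436, Add(Rational(-146, 341), 413)) = Mul(-1436, Rational(140687, 341)) = Rational(-202026532, 341)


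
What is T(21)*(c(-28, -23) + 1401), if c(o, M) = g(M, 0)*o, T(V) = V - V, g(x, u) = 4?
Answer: 0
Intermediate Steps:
T(V) = 0
c(o, M) = 4*o
T(21)*(c(-28, -23) + 1401) = 0*(4*(-28) + 1401) = 0*(-112 + 1401) = 0*1289 = 0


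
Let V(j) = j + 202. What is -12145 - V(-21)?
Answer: -12326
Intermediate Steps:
V(j) = 202 + j
-12145 - V(-21) = -12145 - (202 - 21) = -12145 - 1*181 = -12145 - 181 = -12326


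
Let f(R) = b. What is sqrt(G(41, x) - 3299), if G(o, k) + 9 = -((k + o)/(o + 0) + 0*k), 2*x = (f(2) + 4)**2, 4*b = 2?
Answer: I*sqrt(89005506)/164 ≈ 57.526*I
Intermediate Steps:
b = 1/2 (b = (1/4)*2 = 1/2 ≈ 0.50000)
f(R) = 1/2
x = 81/8 (x = (1/2 + 4)**2/2 = (9/2)**2/2 = (1/2)*(81/4) = 81/8 ≈ 10.125)
G(o, k) = -9 - (k + o)/o (G(o, k) = -9 - ((k + o)/(o + 0) + 0*k) = -9 - ((k + o)/o + 0) = -9 - (k + o)/o)
sqrt(G(41, x) - 3299) = sqrt((-10 - 1*81/8/41) - 3299) = sqrt((-10 - 1*81/8*1/41) - 3299) = sqrt((-10 - 81/328) - 3299) = sqrt(-3361/328 - 3299) = sqrt(-1085433/328) = I*sqrt(89005506)/164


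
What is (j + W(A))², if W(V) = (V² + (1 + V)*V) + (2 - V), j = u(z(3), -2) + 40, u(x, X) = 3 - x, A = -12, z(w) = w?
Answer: 108900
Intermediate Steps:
j = 40 (j = (3 - 1*3) + 40 = (3 - 3) + 40 = 0 + 40 = 40)
W(V) = 2 + V² - V + V*(1 + V) (W(V) = (V² + V*(1 + V)) + (2 - V) = 2 + V² - V + V*(1 + V))
(j + W(A))² = (40 + (2 + 2*(-12)²))² = (40 + (2 + 2*144))² = (40 + (2 + 288))² = (40 + 290)² = 330² = 108900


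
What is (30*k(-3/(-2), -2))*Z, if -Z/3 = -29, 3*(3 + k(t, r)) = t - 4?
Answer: -10005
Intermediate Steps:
k(t, r) = -13/3 + t/3 (k(t, r) = -3 + (t - 4)/3 = -3 + (-4 + t)/3 = -3 + (-4/3 + t/3) = -13/3 + t/3)
Z = 87 (Z = -3*(-29) = 87)
(30*k(-3/(-2), -2))*Z = (30*(-13/3 + (-3/(-2))/3))*87 = (30*(-13/3 + (-3*(-½))/3))*87 = (30*(-13/3 + (⅓)*(3/2)))*87 = (30*(-13/3 + ½))*87 = (30*(-23/6))*87 = -115*87 = -10005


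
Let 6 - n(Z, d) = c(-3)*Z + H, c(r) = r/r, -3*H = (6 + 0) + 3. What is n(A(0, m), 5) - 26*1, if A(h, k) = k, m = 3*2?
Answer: -23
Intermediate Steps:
m = 6
H = -3 (H = -((6 + 0) + 3)/3 = -(6 + 3)/3 = -⅓*9 = -3)
c(r) = 1
n(Z, d) = 9 - Z (n(Z, d) = 6 - (1*Z - 3) = 6 - (Z - 3) = 6 - (-3 + Z) = 6 + (3 - Z) = 9 - Z)
n(A(0, m), 5) - 26*1 = (9 - 1*6) - 26*1 = (9 - 6) - 26 = 3 - 26 = -23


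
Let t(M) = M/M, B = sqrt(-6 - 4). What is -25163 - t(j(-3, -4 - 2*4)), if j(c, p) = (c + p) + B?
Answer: -25164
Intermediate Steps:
B = I*sqrt(10) (B = sqrt(-10) = I*sqrt(10) ≈ 3.1623*I)
j(c, p) = c + p + I*sqrt(10) (j(c, p) = (c + p) + I*sqrt(10) = c + p + I*sqrt(10))
t(M) = 1
-25163 - t(j(-3, -4 - 2*4)) = -25163 - 1*1 = -25163 - 1 = -25164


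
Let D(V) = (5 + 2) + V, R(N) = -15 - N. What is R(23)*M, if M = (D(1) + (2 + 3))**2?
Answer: -6422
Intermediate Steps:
D(V) = 7 + V
M = 169 (M = ((7 + 1) + (2 + 3))**2 = (8 + 5)**2 = 13**2 = 169)
R(23)*M = (-15 - 1*23)*169 = (-15 - 23)*169 = -38*169 = -6422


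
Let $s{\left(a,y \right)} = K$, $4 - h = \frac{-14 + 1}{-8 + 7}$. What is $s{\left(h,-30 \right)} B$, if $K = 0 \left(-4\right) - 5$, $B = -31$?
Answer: $155$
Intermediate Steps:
$h = -9$ ($h = 4 - \frac{-14 + 1}{-8 + 7} = 4 - - \frac{13}{-1} = 4 - \left(-13\right) \left(-1\right) = 4 - 13 = -9$)
$K = -5$ ($K = 0 - 5 = -5$)
$s{\left(a,y \right)} = -5$
$s{\left(h,-30 \right)} B = \left(-5\right) \left(-31\right) = 155$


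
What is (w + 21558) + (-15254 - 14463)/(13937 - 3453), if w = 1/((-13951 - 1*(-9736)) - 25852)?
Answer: 6794671591301/315222428 ≈ 21555.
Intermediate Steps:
w = -1/30067 (w = 1/((-13951 + 9736) - 25852) = 1/(-4215 - 25852) = 1/(-30067) = -1/30067 ≈ -3.3259e-5)
(w + 21558) + (-15254 - 14463)/(13937 - 3453) = (-1/30067 + 21558) + (-15254 - 14463)/(13937 - 3453) = 648184385/30067 - 29717/10484 = 6794671591301/315222428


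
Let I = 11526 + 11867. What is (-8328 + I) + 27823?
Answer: 42888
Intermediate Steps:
I = 23393
(-8328 + I) + 27823 = (-8328 + 23393) + 27823 = 15065 + 27823 = 42888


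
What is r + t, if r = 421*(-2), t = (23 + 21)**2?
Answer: 1094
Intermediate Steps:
t = 1936 (t = 44**2 = 1936)
r = -842
r + t = -842 + 1936 = 1094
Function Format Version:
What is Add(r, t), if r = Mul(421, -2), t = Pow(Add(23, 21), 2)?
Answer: 1094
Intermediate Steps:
t = 1936 (t = Pow(44, 2) = 1936)
r = -842
Add(r, t) = Add(-842, 1936) = 1094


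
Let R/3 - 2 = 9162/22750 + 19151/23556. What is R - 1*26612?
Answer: -182771465103/6870500 ≈ -26602.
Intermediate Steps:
R = 66280897/6870500 (R = 6 + 3*(9162/22750 + 19151/23556) = 6 + 3*(9162*(1/22750) + 19151*(1/23556)) = 6 + 3*(4581/11375 + 19151/23556) = 6 + 3*(25057897/20611500) = 6 + 25057897/6870500 = 66280897/6870500 ≈ 9.6472)
R - 1*26612 = 66280897/6870500 - 1*26612 = 66280897/6870500 - 26612 = -182771465103/6870500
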